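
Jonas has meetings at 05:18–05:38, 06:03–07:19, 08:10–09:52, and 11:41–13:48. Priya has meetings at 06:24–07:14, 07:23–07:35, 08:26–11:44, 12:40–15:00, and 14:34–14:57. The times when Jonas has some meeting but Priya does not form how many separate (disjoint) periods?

Second set merges to 06:24–07:14, 07:23–07:35, 08:26–11:44, 12:40–15:00.
A \ B = 05:18–05:38, 06:03–06:24, 07:14–07:19, 08:10–08:26, 11:44–12:40.
That is 5 disjoint pieces.

5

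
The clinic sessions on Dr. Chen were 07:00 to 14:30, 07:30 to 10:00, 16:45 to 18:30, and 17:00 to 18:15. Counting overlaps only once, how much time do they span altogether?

Merged: 07:00–14:30, 16:45–18:30.
Lengths: 7 h 30 min + 1 h 45 min = 9 h 15 min.

9 h 15 min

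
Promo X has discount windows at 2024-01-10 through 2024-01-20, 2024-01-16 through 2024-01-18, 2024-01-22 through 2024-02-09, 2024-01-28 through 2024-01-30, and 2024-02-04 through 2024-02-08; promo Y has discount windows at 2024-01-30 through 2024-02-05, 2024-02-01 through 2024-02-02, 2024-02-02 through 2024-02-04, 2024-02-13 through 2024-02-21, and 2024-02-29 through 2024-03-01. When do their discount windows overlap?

2024-01-30 through 2024-02-05

First set merges to 2024-01-10 through 2024-01-20, 2024-01-22 through 2024-02-09.
Second set merges to 2024-01-30 through 2024-02-05, 2024-02-13 through 2024-02-21, 2024-02-29 through 2024-03-01.
2024-01-10 through 2024-01-20 falls entirely outside B.
2024-01-22 through 2024-02-09 overlaps B on 2024-01-30 through 2024-02-05.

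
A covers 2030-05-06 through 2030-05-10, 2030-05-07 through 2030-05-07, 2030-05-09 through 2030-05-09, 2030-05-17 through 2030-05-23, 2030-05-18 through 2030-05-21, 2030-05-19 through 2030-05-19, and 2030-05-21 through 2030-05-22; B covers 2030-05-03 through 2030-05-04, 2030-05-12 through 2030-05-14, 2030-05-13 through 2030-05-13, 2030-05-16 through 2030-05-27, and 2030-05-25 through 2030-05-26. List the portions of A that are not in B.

First set merges to 2030-05-06 through 2030-05-10, 2030-05-17 through 2030-05-23.
Second set merges to 2030-05-03 through 2030-05-04, 2030-05-12 through 2030-05-14, 2030-05-16 through 2030-05-27.
2030-05-06 through 2030-05-10 is untouched.
2030-05-17 through 2030-05-23 lies entirely inside B → drops out.

2030-05-06 through 2030-05-10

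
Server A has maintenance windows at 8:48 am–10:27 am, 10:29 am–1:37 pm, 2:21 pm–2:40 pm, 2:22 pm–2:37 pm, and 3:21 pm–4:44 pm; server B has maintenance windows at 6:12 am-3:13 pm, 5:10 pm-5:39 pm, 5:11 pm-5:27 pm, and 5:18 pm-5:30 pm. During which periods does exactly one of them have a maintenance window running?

6:12 am-8:48 am, 10:27 am-10:29 am, 1:37 pm-2:21 pm, 2:40 pm-3:13 pm, 3:21 pm-4:44 pm, 5:10 pm-5:39 pm

Merge the first list: 8:48 am-10:27 am, 10:29 am-1:37 pm, 2:21 pm-2:40 pm, 3:21 pm-4:44 pm.
Merge the second list: 6:12 am-3:13 pm, 5:10 pm-5:39 pm.
A but not B: 3:21 pm-4:44 pm.
B but not A: 6:12 am-8:48 am, 10:27 am-10:29 am, 1:37 pm-2:21 pm, 2:40 pm-3:13 pm, 5:10 pm-5:39 pm.
Combining gives A △ B.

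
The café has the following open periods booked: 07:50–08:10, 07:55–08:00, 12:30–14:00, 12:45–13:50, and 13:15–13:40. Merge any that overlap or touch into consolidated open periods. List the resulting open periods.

07:50-08:10, 12:30-14:00

07:55-08:00 overlaps/touches 07:50-08:10 → extend to 07:50-08:10.
12:30-14:00 is disjoint → start new block.
12:45-13:50 overlaps/touches 12:30-14:00 → extend to 12:30-14:00.
13:15-13:40 overlaps/touches 12:30-14:00 → extend to 12:30-14:00.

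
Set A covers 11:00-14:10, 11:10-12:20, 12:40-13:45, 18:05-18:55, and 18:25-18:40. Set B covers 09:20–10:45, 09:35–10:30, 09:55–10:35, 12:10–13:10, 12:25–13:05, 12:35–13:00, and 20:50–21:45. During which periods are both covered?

A, merged: 11:00–14:10, 18:05–18:55.
B, merged: 09:20–10:45, 12:10–13:10, 20:50–21:45.
11:00–14:10 overlaps B on 12:10–13:10.
18:05–18:55 falls entirely outside B.

12:10–13:10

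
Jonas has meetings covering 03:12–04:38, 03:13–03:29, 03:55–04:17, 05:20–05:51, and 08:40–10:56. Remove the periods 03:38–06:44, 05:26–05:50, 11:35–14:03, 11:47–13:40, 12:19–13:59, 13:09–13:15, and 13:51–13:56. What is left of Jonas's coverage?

03:12–03:38, 08:40–10:56

Merge the first list: 03:12–04:38, 05:20–05:51, 08:40–10:56.
Merge the second list: 03:38–06:44, 11:35–14:03.
03:12–04:38 \ B = 03:12–03:38.
05:20–05:51: entirely removed.
08:40–10:56: nothing removed.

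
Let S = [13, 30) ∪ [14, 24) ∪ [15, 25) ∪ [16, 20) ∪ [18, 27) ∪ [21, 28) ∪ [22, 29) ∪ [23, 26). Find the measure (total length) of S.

17

Merged: [13, 30).
Length: 17.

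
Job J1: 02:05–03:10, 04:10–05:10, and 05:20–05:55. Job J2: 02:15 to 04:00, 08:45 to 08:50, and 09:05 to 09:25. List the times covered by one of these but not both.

02:05–02:15, 03:10–04:00, 04:10–05:10, 05:20–05:55, 08:45–08:50, 09:05–09:25

Only in the first: 02:05–02:15, 04:10–05:10, 05:20–05:55.
Only in the second: 03:10–04:00, 08:45–08:50, 09:05–09:25.
Together these are the periods covered by exactly one.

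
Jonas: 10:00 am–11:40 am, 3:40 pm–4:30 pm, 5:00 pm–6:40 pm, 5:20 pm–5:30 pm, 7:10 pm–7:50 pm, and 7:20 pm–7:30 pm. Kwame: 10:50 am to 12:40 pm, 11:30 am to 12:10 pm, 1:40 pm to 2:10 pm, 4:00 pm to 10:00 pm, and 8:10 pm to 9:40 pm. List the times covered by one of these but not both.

10:00 am–10:50 am, 11:40 am–12:40 pm, 1:40 pm–2:10 pm, 3:40 pm–4:00 pm, 4:30 pm–5:00 pm, 6:40 pm–7:10 pm, 7:50 pm–10:00 pm

A, merged: 10:00 am–11:40 am, 3:40 pm–4:30 pm, 5:00 pm–6:40 pm, 7:10 pm–7:50 pm.
B, merged: 10:50 am–12:40 pm, 1:40 pm–2:10 pm, 4:00 pm–10:00 pm.
A but not B: 10:00 am–10:50 am, 3:40 pm–4:00 pm.
B but not A: 11:40 am–12:40 pm, 1:40 pm–2:10 pm, 4:30 pm–5:00 pm, 6:40 pm–7:10 pm, 7:50 pm–10:00 pm.
Combining gives A △ B.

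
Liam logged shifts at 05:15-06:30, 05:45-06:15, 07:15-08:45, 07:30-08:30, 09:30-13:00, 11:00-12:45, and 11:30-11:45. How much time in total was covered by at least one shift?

Merged: 05:15–06:30, 07:15–08:45, 09:30–13:00.
Lengths: 1 h 15 min + 1 h 30 min + 3 h 30 min = 6 h 15 min.

6 h 15 min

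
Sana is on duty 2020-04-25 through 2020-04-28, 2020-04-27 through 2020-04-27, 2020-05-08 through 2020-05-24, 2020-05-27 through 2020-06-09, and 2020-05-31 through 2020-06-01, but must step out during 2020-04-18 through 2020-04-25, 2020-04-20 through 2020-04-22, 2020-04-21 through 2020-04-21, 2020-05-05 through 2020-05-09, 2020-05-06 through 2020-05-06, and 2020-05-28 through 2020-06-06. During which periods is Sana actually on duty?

First set merges to 2020-04-25 through 2020-04-28, 2020-05-08 through 2020-05-24, 2020-05-27 through 2020-06-09.
Second set merges to 2020-04-18 through 2020-04-25, 2020-05-05 through 2020-05-09, 2020-05-28 through 2020-06-06.
2020-04-25 through 2020-04-28 \ B = 2020-04-26 through 2020-04-28.
2020-05-08 through 2020-05-24 \ B = 2020-05-10 through 2020-05-24.
2020-05-27 through 2020-06-09 \ B = 2020-05-27 through 2020-05-27, 2020-06-07 through 2020-06-09.

2020-04-26 through 2020-04-28, 2020-05-10 through 2020-05-24, 2020-05-27 through 2020-05-27, 2020-06-07 through 2020-06-09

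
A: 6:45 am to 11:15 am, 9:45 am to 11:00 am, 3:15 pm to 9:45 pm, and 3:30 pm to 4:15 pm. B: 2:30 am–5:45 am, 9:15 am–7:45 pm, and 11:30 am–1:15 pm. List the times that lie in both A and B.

9:15 am-11:15 am, 3:15 pm-7:45 pm

First set merges to 6:45 am-11:15 am, 3:15 pm-9:45 pm.
Second set merges to 2:30 am-5:45 am, 9:15 am-7:45 pm.
6:45 am-11:15 am meets the second set on 9:15 am-11:15 am.
3:15 pm-9:45 pm meets the second set on 3:15 pm-7:45 pm.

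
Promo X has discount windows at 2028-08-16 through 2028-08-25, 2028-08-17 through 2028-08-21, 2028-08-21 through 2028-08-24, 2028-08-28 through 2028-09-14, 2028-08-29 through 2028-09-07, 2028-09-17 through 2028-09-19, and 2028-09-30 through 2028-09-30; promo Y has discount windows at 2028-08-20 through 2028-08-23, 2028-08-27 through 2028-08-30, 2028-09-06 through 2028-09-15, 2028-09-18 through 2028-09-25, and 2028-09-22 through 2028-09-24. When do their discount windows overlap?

First set merges to 2028-08-16 through 2028-08-25, 2028-08-28 through 2028-09-14, 2028-09-17 through 2028-09-19, 2028-09-30 through 2028-09-30.
Second set merges to 2028-08-20 through 2028-08-23, 2028-08-27 through 2028-08-30, 2028-09-06 through 2028-09-15, 2028-09-18 through 2028-09-25.
2028-08-16 through 2028-08-25 ∩ B → 2028-08-20 through 2028-08-23.
2028-08-28 through 2028-09-14 ∩ B → 2028-08-28 through 2028-08-30, 2028-09-06 through 2028-09-14.
2028-09-17 through 2028-09-19 ∩ B → 2028-09-18 through 2028-09-19.
2028-09-30 through 2028-09-30 meets no B interval.

2028-08-20 through 2028-08-23, 2028-08-28 through 2028-08-30, 2028-09-06 through 2028-09-14, 2028-09-18 through 2028-09-19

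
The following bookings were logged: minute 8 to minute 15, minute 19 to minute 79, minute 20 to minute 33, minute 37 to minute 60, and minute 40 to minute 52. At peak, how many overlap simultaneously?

3

Walk the sorted start/end points keeping a running depth.
The depth first hits 3 at minute 40.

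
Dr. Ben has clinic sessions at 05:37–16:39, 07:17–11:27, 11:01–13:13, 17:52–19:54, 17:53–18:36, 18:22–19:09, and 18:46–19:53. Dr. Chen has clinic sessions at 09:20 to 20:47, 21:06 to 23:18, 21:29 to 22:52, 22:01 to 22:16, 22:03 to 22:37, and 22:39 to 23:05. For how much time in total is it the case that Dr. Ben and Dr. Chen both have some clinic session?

First set merges to 05:37–16:39, 17:52–19:54.
Second set merges to 09:20–20:47, 21:06–23:18.
A ∩ B = 09:20–16:39, 17:52–19:54.
Total: 7 h 19 min + 2 h 2 min = 9 h 21 min.

9 h 21 min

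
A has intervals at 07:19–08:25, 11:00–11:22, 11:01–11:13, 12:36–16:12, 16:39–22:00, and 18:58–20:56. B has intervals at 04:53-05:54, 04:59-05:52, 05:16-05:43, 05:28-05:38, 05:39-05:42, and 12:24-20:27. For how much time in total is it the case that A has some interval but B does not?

Merge the first list: 07:19–08:25, 11:00–11:22, 12:36–16:12, 16:39–22:00.
Merge the second list: 04:53–05:54, 12:24–20:27.
A \ B = 07:19–08:25, 11:00–11:22, 20:27–22:00.
Total: 1 h 6 min + 22 min + 1 h 33 min = 3 h 1 min.

3 h 1 min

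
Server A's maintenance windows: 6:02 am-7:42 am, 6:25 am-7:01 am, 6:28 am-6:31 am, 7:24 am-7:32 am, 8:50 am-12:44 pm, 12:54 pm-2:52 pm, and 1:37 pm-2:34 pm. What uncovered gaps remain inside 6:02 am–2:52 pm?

Covered (merged): 6:02 am-7:42 am, 8:50 am-12:44 pm, 12:54 pm-2:52 pm.
Gaps within 6:02 am-2:52 pm: 7:42 am-8:50 am, 12:44 pm-12:54 pm.

7:42 am-8:50 am, 12:44 pm-12:54 pm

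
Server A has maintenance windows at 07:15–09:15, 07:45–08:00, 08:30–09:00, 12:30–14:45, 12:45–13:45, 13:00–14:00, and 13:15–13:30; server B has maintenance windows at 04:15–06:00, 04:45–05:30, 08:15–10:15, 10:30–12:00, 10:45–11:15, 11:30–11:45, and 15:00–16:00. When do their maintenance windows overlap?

08:15–09:15

Merge the first list: 07:15–09:15, 12:30–14:45.
Merge the second list: 04:15–06:00, 08:15–10:15, 10:30–12:00, 15:00–16:00.
07:15–09:15 meets the second set on 08:15–09:15.
12:30–14:45: no overlap with the second set.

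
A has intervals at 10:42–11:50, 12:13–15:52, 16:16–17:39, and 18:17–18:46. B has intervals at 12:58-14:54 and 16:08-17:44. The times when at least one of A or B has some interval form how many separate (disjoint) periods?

4

A ∪ B = 10:42–11:50, 12:13–15:52, 16:08–17:44, 18:17–18:46.
That is 4 disjoint pieces.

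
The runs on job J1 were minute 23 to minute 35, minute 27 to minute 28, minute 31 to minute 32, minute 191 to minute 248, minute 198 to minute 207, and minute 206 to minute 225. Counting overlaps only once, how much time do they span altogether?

Merged: minute 23 to minute 35, minute 191 to minute 248.
Lengths: 12 minutes + 57 minutes = 69 minutes.

69 minutes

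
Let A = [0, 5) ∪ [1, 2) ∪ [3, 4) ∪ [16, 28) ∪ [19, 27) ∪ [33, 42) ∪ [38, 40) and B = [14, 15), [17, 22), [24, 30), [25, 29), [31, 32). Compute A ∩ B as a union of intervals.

First set merges to [0, 5), [16, 28), [33, 42).
Second set merges to [14, 15), [17, 22), [24, 30), [31, 32).
[0, 5): no overlap with the second set.
[16, 28) meets the second set on [17, 22), [24, 28).
[33, 42): no overlap with the second set.

[17, 22) ∪ [24, 28)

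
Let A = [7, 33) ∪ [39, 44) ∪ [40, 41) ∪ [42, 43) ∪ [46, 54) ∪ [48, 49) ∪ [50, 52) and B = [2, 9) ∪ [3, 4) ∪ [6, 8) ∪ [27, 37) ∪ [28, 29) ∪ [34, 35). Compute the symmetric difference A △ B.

A, merged: [7, 33), [39, 44), [46, 54).
B, merged: [2, 9), [27, 37).
A but not B: [9, 27), [39, 44), [46, 54).
B but not A: [2, 7), [33, 37).
Combining gives A △ B.

[2, 7) ∪ [9, 27) ∪ [33, 37) ∪ [39, 44) ∪ [46, 54)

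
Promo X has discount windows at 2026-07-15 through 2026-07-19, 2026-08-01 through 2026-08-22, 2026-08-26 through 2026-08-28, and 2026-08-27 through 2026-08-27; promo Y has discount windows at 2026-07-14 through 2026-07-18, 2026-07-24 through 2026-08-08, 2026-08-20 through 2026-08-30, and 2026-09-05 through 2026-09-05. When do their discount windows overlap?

2026-07-15 through 2026-07-18, 2026-08-01 through 2026-08-08, 2026-08-20 through 2026-08-22, 2026-08-26 through 2026-08-28

First set merges to 2026-07-15 through 2026-07-19, 2026-08-01 through 2026-08-22, 2026-08-26 through 2026-08-28.
2026-07-15 through 2026-07-19 ∩ B → 2026-07-15 through 2026-07-18.
2026-08-01 through 2026-08-22 ∩ B → 2026-08-01 through 2026-08-08, 2026-08-20 through 2026-08-22.
2026-08-26 through 2026-08-28 ∩ B → 2026-08-26 through 2026-08-28.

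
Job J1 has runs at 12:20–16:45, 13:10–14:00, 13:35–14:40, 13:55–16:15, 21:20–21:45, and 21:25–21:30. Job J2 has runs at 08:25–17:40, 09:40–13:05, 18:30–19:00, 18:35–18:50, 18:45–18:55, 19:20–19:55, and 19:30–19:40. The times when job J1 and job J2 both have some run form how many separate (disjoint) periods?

A, merged: 12:20–16:45, 21:20–21:45.
B, merged: 08:25–17:40, 18:30–19:00, 19:20–19:55.
A ∩ B = 12:20–16:45.
That is 1 disjoint piece.

1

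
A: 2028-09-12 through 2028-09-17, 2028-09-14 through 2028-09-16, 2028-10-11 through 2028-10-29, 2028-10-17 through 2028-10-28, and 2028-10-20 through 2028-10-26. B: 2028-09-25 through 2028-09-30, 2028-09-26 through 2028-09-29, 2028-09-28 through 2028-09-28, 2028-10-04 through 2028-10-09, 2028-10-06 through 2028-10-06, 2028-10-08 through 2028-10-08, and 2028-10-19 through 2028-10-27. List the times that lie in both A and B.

A, merged: 2028-09-12 through 2028-09-17, 2028-10-11 through 2028-10-29.
B, merged: 2028-09-25 through 2028-09-30, 2028-10-04 through 2028-10-09, 2028-10-19 through 2028-10-27.
2028-09-12 through 2028-09-17 meets no B interval.
2028-10-11 through 2028-10-29 ∩ B → 2028-10-19 through 2028-10-27.

2028-10-19 through 2028-10-27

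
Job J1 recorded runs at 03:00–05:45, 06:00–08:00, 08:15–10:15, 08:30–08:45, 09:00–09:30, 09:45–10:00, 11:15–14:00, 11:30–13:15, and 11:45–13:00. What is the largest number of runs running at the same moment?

3

At 11:45, 3 of the intervals are simultaneously active.
No point has more.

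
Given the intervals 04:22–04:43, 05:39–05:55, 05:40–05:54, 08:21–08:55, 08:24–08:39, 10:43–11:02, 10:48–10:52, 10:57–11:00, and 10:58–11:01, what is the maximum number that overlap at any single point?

3

Walk the sorted start/end points keeping a running depth.
The depth first hits 3 at 10:58.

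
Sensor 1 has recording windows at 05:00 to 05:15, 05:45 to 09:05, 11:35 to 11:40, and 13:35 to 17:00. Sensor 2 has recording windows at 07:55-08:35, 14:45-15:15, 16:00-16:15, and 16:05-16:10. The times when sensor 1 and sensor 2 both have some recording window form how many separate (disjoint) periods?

Second set merges to 07:55–08:35, 14:45–15:15, 16:00–16:15.
A ∩ B = 07:55–08:35, 14:45–15:15, 16:00–16:15.
That is 3 disjoint pieces.

3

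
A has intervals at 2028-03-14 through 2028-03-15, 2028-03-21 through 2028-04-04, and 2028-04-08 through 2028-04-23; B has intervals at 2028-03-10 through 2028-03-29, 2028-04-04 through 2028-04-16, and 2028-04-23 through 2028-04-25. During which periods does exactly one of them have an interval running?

A \ B = 2028-03-30 through 2028-04-03, 2028-04-17 through 2028-04-22.
B \ A = 2028-03-10 through 2028-03-13, 2028-03-16 through 2028-03-20, 2028-04-05 through 2028-04-07, 2028-04-24 through 2028-04-25.
Union of the two gives the symmetric difference.

2028-03-10 through 2028-03-13, 2028-03-16 through 2028-03-20, 2028-03-30 through 2028-04-03, 2028-04-05 through 2028-04-07, 2028-04-17 through 2028-04-22, 2028-04-24 through 2028-04-25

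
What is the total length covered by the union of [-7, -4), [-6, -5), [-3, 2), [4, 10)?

14

Merged: [-7, -4), [-3, 2), [4, 10).
Lengths: 3 + 5 + 6 = 14.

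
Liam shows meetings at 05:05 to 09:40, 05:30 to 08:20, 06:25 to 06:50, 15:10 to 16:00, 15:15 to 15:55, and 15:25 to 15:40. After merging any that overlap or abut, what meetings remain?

05:05-09:40, 15:10-16:00

05:30-08:20 overlaps/touches 05:05-09:40 → extend to 05:05-09:40.
06:25-06:50 overlaps/touches 05:05-09:40 → extend to 05:05-09:40.
15:10-16:00 is disjoint → start new block.
15:15-15:55 overlaps/touches 15:10-16:00 → extend to 15:10-16:00.
15:25-15:40 overlaps/touches 15:10-16:00 → extend to 15:10-16:00.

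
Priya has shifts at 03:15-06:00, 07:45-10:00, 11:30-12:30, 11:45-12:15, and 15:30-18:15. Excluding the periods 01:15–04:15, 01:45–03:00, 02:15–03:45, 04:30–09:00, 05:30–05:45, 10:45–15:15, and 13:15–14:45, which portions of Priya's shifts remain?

A, merged: 03:15-06:00, 07:45-10:00, 11:30-12:30, 15:30-18:15.
B, merged: 01:15-04:15, 04:30-09:00, 10:45-15:15.
03:15-06:00 minus B → 04:15-04:30.
07:45-10:00 minus B → 09:00-10:00.
11:30-12:30: fully covered by B → removed.
15:30-18:15: no B overlap → unchanged.

04:15-04:30, 09:00-10:00, 15:30-18:15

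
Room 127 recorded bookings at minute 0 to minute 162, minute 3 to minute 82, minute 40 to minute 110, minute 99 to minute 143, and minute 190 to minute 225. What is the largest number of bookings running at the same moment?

3

At minute 40, 3 of the intervals are simultaneously active.
No point has more.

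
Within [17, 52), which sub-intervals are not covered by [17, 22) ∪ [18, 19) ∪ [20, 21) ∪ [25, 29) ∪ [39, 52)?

The merged coverage is [17, 22), [25, 29), [39, 52).
Complement within [17, 52): [22, 25), [29, 39).

[22, 25) ∪ [29, 39)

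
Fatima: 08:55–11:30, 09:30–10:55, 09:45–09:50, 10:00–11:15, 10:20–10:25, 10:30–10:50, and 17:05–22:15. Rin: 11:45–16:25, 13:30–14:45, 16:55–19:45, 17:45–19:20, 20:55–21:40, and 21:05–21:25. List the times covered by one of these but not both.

08:55–11:30, 11:45–16:25, 16:55–17:05, 19:45–20:55, 21:40–22:15

First set merges to 08:55–11:30, 17:05–22:15.
Second set merges to 11:45–16:25, 16:55–19:45, 20:55–21:40.
A \ B = 08:55–11:30, 19:45–20:55, 21:40–22:15.
B \ A = 11:45–16:25, 16:55–17:05.
Union of the two gives the symmetric difference.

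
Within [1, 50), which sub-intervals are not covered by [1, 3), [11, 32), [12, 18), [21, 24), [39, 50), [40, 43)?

The merged coverage is [1, 3), [11, 32), [39, 50).
Gaps within [1, 50): [3, 11), [32, 39).

[3, 11) ∪ [32, 39)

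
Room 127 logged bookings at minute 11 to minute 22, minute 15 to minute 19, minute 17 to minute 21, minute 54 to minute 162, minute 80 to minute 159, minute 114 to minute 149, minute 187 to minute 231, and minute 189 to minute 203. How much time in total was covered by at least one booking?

Merged: minute 11 to minute 22, minute 54 to minute 162, minute 187 to minute 231.
Lengths: 11 minutes + 108 minutes + 44 minutes = 163 minutes.

163 minutes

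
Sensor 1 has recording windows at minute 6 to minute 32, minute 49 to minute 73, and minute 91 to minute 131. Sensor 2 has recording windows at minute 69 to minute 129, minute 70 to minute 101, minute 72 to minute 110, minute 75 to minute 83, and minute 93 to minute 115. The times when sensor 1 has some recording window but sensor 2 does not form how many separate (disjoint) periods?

3

Second set merges to minute 69 to minute 129.
A \ B = minute 6 to minute 32, minute 49 to minute 69, minute 129 to minute 131.
That is 3 disjoint pieces.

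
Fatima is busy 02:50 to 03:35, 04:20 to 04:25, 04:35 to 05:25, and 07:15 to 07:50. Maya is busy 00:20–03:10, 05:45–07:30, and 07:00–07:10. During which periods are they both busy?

B, merged: 00:20-03:10, 05:45-07:30.
02:50-03:35 meets the second set on 02:50-03:10.
04:20-04:25: no overlap with the second set.
04:35-05:25: no overlap with the second set.
07:15-07:50 meets the second set on 07:15-07:30.

02:50-03:10, 07:15-07:30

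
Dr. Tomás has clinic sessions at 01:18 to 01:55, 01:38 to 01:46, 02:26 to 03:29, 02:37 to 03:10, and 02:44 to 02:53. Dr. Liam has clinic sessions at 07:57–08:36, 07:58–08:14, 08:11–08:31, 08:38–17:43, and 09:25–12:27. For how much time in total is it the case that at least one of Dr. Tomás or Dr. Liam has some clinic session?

11 h 24 min

A, merged: 01:18-01:55, 02:26-03:29.
B, merged: 07:57-08:36, 08:38-17:43.
A ∪ B = 01:18-01:55, 02:26-03:29, 07:57-08:36, 08:38-17:43.
Total: 37 min + 1 h 3 min + 39 min + 9 h 5 min = 11 h 24 min.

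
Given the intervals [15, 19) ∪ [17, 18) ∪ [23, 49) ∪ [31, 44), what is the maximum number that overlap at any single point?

2

At 17, 2 of the intervals are simultaneously active.
No point has more.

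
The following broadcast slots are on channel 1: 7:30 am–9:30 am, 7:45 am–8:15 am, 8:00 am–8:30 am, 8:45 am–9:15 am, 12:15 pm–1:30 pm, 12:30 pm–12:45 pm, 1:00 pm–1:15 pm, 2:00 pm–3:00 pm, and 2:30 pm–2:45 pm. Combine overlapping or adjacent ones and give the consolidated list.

7:45 am–8:15 am overlaps/touches 7:30 am–9:30 am → extend to 7:30 am–9:30 am.
8:00 am–8:30 am overlaps/touches 7:30 am–9:30 am → extend to 7:30 am–9:30 am.
8:45 am–9:15 am overlaps/touches 7:30 am–9:30 am → extend to 7:30 am–9:30 am.
12:15 pm–1:30 pm is disjoint → start new block.
12:30 pm–12:45 pm overlaps/touches 12:15 pm–1:30 pm → extend to 12:15 pm–1:30 pm.
1:00 pm–1:15 pm overlaps/touches 12:15 pm–1:30 pm → extend to 12:15 pm–1:30 pm.
2:00 pm–3:00 pm is disjoint → start new block.
2:30 pm–2:45 pm overlaps/touches 2:00 pm–3:00 pm → extend to 2:00 pm–3:00 pm.

7:30 am–9:30 am, 12:15 pm–1:30 pm, 2:00 pm–3:00 pm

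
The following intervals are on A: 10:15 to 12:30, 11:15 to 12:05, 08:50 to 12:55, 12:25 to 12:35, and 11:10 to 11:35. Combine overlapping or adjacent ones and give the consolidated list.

08:50–12:55

Sort by start: 08:50–12:55, 10:15–12:30, 11:10–11:35, 11:15–12:05, 12:25–12:35.
10:15–12:30 overlaps/touches 08:50–12:55 → extend to 08:50–12:55.
11:10–11:35 overlaps/touches 08:50–12:55 → extend to 08:50–12:55.
11:15–12:05 overlaps/touches 08:50–12:55 → extend to 08:50–12:55.
12:25–12:35 overlaps/touches 08:50–12:55 → extend to 08:50–12:55.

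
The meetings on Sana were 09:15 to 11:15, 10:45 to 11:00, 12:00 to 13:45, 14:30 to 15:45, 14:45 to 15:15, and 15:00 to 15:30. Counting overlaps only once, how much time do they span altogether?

Merged: 09:15-11:15, 12:00-13:45, 14:30-15:45.
Lengths: 2 h + 1 h 45 min + 1 h 15 min = 5 h.

5 h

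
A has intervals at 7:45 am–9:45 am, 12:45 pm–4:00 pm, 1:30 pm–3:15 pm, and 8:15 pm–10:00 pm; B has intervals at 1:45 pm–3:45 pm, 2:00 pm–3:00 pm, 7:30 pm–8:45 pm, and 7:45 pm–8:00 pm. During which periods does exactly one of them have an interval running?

7:45 am-9:45 am, 12:45 pm-1:45 pm, 3:45 pm-4:00 pm, 7:30 pm-8:15 pm, 8:45 pm-10:00 pm

Merge the first list: 7:45 am-9:45 am, 12:45 pm-4:00 pm, 8:15 pm-10:00 pm.
Merge the second list: 1:45 pm-3:45 pm, 7:30 pm-8:45 pm.
A \ B = 7:45 am-9:45 am, 12:45 pm-1:45 pm, 3:45 pm-4:00 pm, 8:45 pm-10:00 pm.
B \ A = 7:30 pm-8:15 pm.
Union of the two gives the symmetric difference.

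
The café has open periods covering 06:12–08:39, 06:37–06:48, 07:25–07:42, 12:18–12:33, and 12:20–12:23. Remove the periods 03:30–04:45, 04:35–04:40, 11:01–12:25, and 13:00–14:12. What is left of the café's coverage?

First set merges to 06:12-08:39, 12:18-12:33.
Second set merges to 03:30-04:45, 11:01-12:25, 13:00-14:12.
06:12-08:39: nothing removed.
12:18-12:33 \ B = 12:25-12:33.

06:12-08:39, 12:25-12:33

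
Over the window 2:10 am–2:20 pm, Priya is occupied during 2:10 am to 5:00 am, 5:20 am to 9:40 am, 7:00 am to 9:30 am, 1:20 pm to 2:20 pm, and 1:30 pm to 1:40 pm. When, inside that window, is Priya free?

After merging, the occupied span is 2:10 am–5:00 am, 5:20 am–9:40 am, 1:20 pm–2:20 pm.
Complement within 2:10 am–2:20 pm: 5:00 am–5:20 am, 9:40 am–1:20 pm.

5:00 am–5:20 am, 9:40 am–1:20 pm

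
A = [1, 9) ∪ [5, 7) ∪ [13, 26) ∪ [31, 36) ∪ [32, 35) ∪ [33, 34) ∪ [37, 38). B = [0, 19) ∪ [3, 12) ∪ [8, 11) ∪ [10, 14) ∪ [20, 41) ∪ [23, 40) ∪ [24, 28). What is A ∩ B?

A, merged: [1, 9), [13, 26), [31, 36), [37, 38).
B, merged: [0, 19), [20, 41).
[1, 9) ∩ B → [1, 9).
[13, 26) ∩ B → [13, 19), [20, 26).
[31, 36) ∩ B → [31, 36).
[37, 38) ∩ B → [37, 38).

[1, 9) ∪ [13, 19) ∪ [20, 26) ∪ [31, 36) ∪ [37, 38)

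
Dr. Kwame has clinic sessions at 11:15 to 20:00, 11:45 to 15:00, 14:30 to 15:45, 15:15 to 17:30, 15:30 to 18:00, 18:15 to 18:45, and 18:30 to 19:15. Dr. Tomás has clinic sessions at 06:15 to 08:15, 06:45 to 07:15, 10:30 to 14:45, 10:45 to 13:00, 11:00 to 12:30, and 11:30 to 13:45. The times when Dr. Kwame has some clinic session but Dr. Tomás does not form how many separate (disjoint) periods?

Merge the first list: 11:15–20:00.
Merge the second list: 06:15–08:15, 10:30–14:45.
A \ B = 14:45–20:00.
That is 1 disjoint piece.

1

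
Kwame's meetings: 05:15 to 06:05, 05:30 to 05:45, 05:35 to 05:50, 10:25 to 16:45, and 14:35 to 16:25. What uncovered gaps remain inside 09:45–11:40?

09:45–10:25

The merged coverage is 05:15–06:05, 10:25–16:45.
Complement within 09:45–11:40: 09:45–10:25.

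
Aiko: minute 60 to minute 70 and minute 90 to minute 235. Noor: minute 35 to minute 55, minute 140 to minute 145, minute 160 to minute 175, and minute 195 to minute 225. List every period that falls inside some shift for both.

minute 140 to minute 145, minute 160 to minute 175, minute 195 to minute 225

minute 60 to minute 70 meets no B interval.
minute 90 to minute 235 ∩ B → minute 140 to minute 145, minute 160 to minute 175, minute 195 to minute 225.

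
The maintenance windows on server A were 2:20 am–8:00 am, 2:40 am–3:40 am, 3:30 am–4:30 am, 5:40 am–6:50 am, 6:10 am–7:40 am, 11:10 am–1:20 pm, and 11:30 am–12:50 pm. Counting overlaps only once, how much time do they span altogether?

7 h 50 min

Merged: 2:20 am–8:00 am, 11:10 am–1:20 pm.
Lengths: 5 h 40 min + 2 h 10 min = 7 h 50 min.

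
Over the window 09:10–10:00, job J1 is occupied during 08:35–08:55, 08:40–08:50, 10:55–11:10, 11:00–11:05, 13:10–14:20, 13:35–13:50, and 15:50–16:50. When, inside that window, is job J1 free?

09:10–10:00

Covered (merged): 08:35–08:55, 10:55–11:10, 13:10–14:20, 15:50–16:50.
Uncovered inside 09:10–10:00: 09:10–10:00.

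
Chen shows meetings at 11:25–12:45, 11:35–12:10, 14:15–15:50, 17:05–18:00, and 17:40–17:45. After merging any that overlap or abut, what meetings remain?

11:25-12:45, 14:15-15:50, 17:05-18:00

11:35-12:10 overlaps/touches 11:25-12:45 → extend to 11:25-12:45.
14:15-15:50 is disjoint → start new block.
17:05-18:00 is disjoint → start new block.
17:40-17:45 overlaps/touches 17:05-18:00 → extend to 17:05-18:00.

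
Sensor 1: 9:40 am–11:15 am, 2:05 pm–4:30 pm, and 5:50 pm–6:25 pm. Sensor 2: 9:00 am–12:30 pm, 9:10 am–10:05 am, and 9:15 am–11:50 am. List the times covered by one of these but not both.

9:00 am–9:40 am, 11:15 am–12:30 pm, 2:05 pm–4:30 pm, 5:50 pm–6:25 pm

B, merged: 9:00 am–12:30 pm.
A but not B: 2:05 pm–4:30 pm, 5:50 pm–6:25 pm.
B but not A: 9:00 am–9:40 am, 11:15 am–12:30 pm.
Combining gives A △ B.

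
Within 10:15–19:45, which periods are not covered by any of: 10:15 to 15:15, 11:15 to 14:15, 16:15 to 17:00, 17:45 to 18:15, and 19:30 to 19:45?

15:15-16:15, 17:00-17:45, 18:15-19:30

After merging, the occupied span is 10:15-15:15, 16:15-17:00, 17:45-18:15, 19:30-19:45.
Gaps within 10:15-19:45: 15:15-16:15, 17:00-17:45, 18:15-19:30.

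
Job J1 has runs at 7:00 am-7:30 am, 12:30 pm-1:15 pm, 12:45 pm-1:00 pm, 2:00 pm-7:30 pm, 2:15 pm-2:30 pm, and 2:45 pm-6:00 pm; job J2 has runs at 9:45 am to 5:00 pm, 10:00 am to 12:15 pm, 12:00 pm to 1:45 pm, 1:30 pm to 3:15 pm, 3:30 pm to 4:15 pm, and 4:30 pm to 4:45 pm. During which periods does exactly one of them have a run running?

7:00 am-7:30 am, 9:45 am-12:30 pm, 1:15 pm-2:00 pm, 5:00 pm-7:30 pm

Merge the first list: 7:00 am-7:30 am, 12:30 pm-1:15 pm, 2:00 pm-7:30 pm.
Merge the second list: 9:45 am-5:00 pm.
Only in the first: 7:00 am-7:30 am, 5:00 pm-7:30 pm.
Only in the second: 9:45 am-12:30 pm, 1:15 pm-2:00 pm.
Together these are the periods covered by exactly one.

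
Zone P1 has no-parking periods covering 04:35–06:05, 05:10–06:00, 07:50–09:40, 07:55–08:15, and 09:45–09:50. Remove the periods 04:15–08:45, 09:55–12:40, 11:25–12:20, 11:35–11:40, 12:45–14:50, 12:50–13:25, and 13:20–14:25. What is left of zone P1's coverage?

Merge the first list: 04:35–06:05, 07:50–09:40, 09:45–09:50.
Merge the second list: 04:15–08:45, 09:55–12:40, 12:45–14:50.
04:35–06:05: entirely removed.
07:50–09:40 \ B = 08:45–09:40.
09:45–09:50: nothing removed.

08:45–09:40, 09:45–09:50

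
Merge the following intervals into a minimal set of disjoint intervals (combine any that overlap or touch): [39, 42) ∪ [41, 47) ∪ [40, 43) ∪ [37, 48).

[37, 48)

Sort by start: [37, 48), [39, 42), [40, 43), [41, 47).
[39, 42) overlaps/touches [37, 48) → extend to [37, 48).
[40, 43) overlaps/touches [37, 48) → extend to [37, 48).
[41, 47) overlaps/touches [37, 48) → extend to [37, 48).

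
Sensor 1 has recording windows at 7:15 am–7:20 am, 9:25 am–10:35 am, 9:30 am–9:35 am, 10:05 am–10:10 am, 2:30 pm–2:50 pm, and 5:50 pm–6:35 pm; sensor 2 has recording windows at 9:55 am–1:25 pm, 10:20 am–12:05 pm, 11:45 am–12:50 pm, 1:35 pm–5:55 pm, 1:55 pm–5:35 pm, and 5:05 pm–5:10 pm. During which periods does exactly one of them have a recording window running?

A, merged: 7:15 am-7:20 am, 9:25 am-10:35 am, 2:30 pm-2:50 pm, 5:50 pm-6:35 pm.
B, merged: 9:55 am-1:25 pm, 1:35 pm-5:55 pm.
A but not B: 7:15 am-7:20 am, 9:25 am-9:55 am, 5:55 pm-6:35 pm.
B but not A: 10:35 am-1:25 pm, 1:35 pm-2:30 pm, 2:50 pm-5:50 pm.
Combining gives A △ B.

7:15 am-7:20 am, 9:25 am-9:55 am, 10:35 am-1:25 pm, 1:35 pm-2:30 pm, 2:50 pm-5:50 pm, 5:55 pm-6:35 pm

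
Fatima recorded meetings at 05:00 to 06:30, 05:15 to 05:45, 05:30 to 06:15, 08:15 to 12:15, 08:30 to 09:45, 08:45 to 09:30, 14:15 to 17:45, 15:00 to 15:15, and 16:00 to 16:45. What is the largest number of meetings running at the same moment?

Sweep endpoints in order; track running count of active intervals.
Peak of 3 reached at 05:30.

3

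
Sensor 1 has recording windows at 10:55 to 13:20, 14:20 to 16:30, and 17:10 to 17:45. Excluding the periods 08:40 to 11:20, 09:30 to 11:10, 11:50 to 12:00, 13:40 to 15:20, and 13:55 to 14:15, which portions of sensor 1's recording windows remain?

Merge the second list: 08:40–11:20, 11:50–12:00, 13:40–15:20.
10:55–13:20 with B removed leaves 11:20–11:50, 12:00–13:20.
14:20–16:30 with B removed leaves 15:20–16:30.
17:10–17:45 is untouched.

11:20–11:50, 12:00–13:20, 15:20–16:30, 17:10–17:45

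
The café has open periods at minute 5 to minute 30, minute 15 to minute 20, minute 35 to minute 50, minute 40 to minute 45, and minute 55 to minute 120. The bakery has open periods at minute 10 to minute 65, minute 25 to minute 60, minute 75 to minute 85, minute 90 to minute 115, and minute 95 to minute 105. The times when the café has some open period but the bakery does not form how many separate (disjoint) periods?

4

Merge the first list: minute 5 to minute 30, minute 35 to minute 50, minute 55 to minute 120.
Merge the second list: minute 10 to minute 65, minute 75 to minute 85, minute 90 to minute 115.
A \ B = minute 5 to minute 10, minute 65 to minute 75, minute 85 to minute 90, minute 115 to minute 120.
That is 4 disjoint pieces.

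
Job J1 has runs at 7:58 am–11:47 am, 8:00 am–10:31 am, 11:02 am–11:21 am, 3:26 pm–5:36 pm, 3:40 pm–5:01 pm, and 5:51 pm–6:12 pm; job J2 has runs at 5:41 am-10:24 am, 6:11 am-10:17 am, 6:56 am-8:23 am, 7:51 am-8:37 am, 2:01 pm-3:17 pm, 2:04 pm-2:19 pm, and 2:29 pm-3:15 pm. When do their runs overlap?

7:58 am–10:24 am

Merge the first list: 7:58 am–11:47 am, 3:26 pm–5:36 pm, 5:51 pm–6:12 pm.
Merge the second list: 5:41 am–10:24 am, 2:01 pm–3:17 pm.
7:58 am–11:47 am meets the second set on 7:58 am–10:24 am.
3:26 pm–5:36 pm: no overlap with the second set.
5:51 pm–6:12 pm: no overlap with the second set.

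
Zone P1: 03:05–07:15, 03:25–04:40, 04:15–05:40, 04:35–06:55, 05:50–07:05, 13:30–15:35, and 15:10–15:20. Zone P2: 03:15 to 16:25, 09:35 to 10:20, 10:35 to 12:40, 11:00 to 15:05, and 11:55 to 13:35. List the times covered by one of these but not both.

First set merges to 03:05-07:15, 13:30-15:35.
Second set merges to 03:15-16:25.
Only in the first: 03:05-03:15.
Only in the second: 07:15-13:30, 15:35-16:25.
Together these are the periods covered by exactly one.

03:05-03:15, 07:15-13:30, 15:35-16:25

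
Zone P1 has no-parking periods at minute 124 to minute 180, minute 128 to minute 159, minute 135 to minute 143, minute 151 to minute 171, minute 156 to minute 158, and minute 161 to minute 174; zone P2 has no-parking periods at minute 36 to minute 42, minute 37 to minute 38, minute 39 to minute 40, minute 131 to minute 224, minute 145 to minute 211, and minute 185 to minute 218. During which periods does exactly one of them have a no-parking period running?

Merge the first list: minute 124 to minute 180.
Merge the second list: minute 36 to minute 42, minute 131 to minute 224.
A but not B: minute 124 to minute 131.
B but not A: minute 36 to minute 42, minute 180 to minute 224.
Combining gives A △ B.

minute 36 to minute 42, minute 124 to minute 131, minute 180 to minute 224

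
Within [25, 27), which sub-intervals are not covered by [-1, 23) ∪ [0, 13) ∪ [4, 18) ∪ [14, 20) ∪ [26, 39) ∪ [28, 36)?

Covered (merged): [-1, 23), [26, 39).
Gaps within [25, 27): [25, 26).

[25, 26)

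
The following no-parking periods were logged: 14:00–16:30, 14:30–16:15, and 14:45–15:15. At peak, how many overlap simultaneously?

Sweep endpoints in order; track running count of active intervals.
Peak of 3 reached at 14:45.

3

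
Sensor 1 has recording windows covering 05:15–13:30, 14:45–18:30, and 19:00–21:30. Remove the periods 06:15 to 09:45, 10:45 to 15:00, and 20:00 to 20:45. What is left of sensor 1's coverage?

05:15-13:30 with B removed leaves 05:15-06:15, 09:45-10:45.
14:45-18:30 with B removed leaves 15:00-18:30.
19:00-21:30 with B removed leaves 19:00-20:00, 20:45-21:30.

05:15-06:15, 09:45-10:45, 15:00-18:30, 19:00-20:00, 20:45-21:30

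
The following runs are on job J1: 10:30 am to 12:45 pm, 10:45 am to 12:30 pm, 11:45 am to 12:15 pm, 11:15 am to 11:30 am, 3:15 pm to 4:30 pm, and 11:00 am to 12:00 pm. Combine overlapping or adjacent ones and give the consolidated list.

Sort by start: 10:30 am–12:45 pm, 10:45 am–12:30 pm, 11:00 am–12:00 pm, 11:15 am–11:30 am, 11:45 am–12:15 pm, 3:15 pm–4:30 pm.
10:45 am–12:30 pm overlaps/touches 10:30 am–12:45 pm → extend to 10:30 am–12:45 pm.
11:00 am–12:00 pm overlaps/touches 10:30 am–12:45 pm → extend to 10:30 am–12:45 pm.
11:15 am–11:30 am overlaps/touches 10:30 am–12:45 pm → extend to 10:30 am–12:45 pm.
11:45 am–12:15 pm overlaps/touches 10:30 am–12:45 pm → extend to 10:30 am–12:45 pm.
3:15 pm–4:30 pm is disjoint → start new block.

10:30 am–12:45 pm, 3:15 pm–4:30 pm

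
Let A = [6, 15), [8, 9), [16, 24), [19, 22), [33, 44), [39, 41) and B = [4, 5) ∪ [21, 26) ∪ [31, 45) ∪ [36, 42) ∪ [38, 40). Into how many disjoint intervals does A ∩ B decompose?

2

Merge the first list: [6, 15), [16, 24), [33, 44).
Merge the second list: [4, 5), [21, 26), [31, 45).
A ∩ B = [21, 24), [33, 44).
That is 2 disjoint pieces.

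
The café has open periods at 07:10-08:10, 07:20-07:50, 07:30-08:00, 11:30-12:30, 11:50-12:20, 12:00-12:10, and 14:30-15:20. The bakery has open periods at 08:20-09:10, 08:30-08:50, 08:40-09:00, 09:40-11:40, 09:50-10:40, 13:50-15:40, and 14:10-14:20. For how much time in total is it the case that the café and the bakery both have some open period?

1 h

Merge the first list: 07:10-08:10, 11:30-12:30, 14:30-15:20.
Merge the second list: 08:20-09:10, 09:40-11:40, 13:50-15:40.
A ∩ B = 11:30-11:40, 14:30-15:20.
Total: 10 min + 50 min = 1 h.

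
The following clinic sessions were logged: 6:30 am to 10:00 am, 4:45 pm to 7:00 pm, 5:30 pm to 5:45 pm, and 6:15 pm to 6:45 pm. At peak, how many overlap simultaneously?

Walk the sorted start/end points keeping a running depth.
The depth first hits 2 at 5:30 pm.

2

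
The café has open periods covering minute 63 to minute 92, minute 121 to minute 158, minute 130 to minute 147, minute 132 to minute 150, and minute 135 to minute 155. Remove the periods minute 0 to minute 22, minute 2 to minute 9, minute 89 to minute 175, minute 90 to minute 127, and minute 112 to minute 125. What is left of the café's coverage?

minute 63 to minute 89

First set merges to minute 63 to minute 92, minute 121 to minute 158.
Second set merges to minute 0 to minute 22, minute 89 to minute 175.
minute 63 to minute 92 with B removed leaves minute 63 to minute 89.
minute 121 to minute 158 lies entirely inside B → drops out.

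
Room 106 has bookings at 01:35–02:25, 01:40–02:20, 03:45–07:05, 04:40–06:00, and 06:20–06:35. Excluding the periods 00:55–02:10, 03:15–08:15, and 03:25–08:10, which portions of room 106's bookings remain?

02:10–02:25

A, merged: 01:35–02:25, 03:45–07:05.
B, merged: 00:55–02:10, 03:15–08:15.
01:35–02:25 minus B → 02:10–02:25.
03:45–07:05: fully covered by B → removed.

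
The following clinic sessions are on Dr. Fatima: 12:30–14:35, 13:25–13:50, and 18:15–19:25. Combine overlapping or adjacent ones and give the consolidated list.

13:25–13:50 overlaps/touches 12:30–14:35 → extend to 12:30–14:35.
18:15–19:25 is disjoint → start new block.

12:30–14:35, 18:15–19:25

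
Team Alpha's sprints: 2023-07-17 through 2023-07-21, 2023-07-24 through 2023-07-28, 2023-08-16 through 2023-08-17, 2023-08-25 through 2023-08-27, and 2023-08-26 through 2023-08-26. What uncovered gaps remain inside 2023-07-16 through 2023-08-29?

2023-07-16 through 2023-07-16, 2023-07-22 through 2023-07-23, 2023-07-29 through 2023-08-15, 2023-08-18 through 2023-08-24, 2023-08-28 through 2023-08-29

After merging, the occupied span is 2023-07-17 through 2023-07-21, 2023-07-24 through 2023-07-28, 2023-08-16 through 2023-08-17, 2023-08-25 through 2023-08-27.
Uncovered inside 2023-07-16 through 2023-08-29: 2023-07-16 through 2023-07-16, 2023-07-22 through 2023-07-23, 2023-07-29 through 2023-08-15, 2023-08-18 through 2023-08-24, 2023-08-28 through 2023-08-29.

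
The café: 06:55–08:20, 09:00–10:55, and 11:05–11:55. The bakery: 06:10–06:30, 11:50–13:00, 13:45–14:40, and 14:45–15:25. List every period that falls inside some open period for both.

06:55–08:20 falls entirely outside B.
09:00–10:55 falls entirely outside B.
11:05–11:55 overlaps B on 11:50–11:55.

11:50–11:55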